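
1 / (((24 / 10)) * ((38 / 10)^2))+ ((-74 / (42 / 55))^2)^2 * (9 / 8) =6191057766526375 / 62406792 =99204871.27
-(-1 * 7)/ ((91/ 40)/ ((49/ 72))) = 245/ 117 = 2.09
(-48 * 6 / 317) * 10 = -2880 / 317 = -9.09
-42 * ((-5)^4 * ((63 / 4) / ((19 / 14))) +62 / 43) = -248938851 / 817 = -304698.72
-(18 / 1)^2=-324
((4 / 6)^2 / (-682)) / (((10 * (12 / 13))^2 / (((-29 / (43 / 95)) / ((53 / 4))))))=93119 / 2517930360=0.00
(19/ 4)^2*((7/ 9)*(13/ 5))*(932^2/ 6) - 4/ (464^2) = 6605362.74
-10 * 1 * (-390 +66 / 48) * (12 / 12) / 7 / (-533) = -15545 / 14924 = -1.04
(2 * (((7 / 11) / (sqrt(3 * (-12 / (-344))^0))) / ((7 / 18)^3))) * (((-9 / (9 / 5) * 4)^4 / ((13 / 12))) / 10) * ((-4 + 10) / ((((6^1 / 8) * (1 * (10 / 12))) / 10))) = 71663616000 * sqrt(3) / 7007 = 17714431.85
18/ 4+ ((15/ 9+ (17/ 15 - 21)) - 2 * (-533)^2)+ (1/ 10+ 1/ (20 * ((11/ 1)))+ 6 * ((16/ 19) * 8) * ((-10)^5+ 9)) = -19269520229/ 4180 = -4609933.07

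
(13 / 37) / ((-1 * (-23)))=13 / 851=0.02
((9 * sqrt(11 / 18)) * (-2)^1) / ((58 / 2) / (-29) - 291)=3 * sqrt(22) / 292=0.05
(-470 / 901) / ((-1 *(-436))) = -235 / 196418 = -0.00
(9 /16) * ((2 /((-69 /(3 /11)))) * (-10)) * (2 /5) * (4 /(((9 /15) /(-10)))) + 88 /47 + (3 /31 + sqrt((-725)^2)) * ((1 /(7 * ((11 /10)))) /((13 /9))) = 65.88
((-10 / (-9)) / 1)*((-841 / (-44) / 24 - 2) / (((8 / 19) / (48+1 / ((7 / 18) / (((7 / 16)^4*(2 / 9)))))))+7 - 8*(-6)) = -5175985325 / 56623104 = -91.41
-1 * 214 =-214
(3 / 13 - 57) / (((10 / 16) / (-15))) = 17712 / 13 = 1362.46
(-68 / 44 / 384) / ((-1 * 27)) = 17 / 114048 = 0.00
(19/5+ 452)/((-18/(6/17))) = -2279/255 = -8.94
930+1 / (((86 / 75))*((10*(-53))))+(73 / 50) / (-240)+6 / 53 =930.11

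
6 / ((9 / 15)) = 10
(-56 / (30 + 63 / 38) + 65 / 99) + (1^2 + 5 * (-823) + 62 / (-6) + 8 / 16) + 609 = -279159055 / 79398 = -3515.95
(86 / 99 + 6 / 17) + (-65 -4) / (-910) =1.30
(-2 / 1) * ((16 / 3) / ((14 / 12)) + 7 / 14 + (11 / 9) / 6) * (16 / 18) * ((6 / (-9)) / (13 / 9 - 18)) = -31904 / 84483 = -0.38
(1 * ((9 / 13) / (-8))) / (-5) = 9 / 520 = 0.02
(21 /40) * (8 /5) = 21 /25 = 0.84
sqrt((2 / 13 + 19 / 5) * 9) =3 * sqrt(16705) / 65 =5.97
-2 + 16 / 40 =-8 / 5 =-1.60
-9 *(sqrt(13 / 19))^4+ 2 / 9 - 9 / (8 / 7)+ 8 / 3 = -239111 / 25992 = -9.20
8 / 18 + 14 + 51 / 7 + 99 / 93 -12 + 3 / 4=90187 / 7812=11.54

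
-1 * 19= -19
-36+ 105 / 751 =-26931 / 751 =-35.86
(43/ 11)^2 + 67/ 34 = 70973/ 4114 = 17.25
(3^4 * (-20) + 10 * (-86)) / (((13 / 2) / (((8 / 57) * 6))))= -79360 / 247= -321.30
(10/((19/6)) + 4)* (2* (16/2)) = 2176/19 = 114.53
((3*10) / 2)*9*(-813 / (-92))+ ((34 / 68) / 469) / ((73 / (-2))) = 3757681843 / 3149804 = 1192.99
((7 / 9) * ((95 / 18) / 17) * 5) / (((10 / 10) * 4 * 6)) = 3325 / 66096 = 0.05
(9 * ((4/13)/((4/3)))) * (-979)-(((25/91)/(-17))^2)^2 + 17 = -11548300116933269/5727449317681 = -2016.31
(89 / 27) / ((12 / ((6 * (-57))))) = -1691 / 18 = -93.94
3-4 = -1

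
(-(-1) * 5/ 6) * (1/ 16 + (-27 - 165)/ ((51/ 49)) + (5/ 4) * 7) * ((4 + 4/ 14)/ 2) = -1194475/ 3808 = -313.68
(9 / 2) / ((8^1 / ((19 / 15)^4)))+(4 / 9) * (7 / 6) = 530963 / 270000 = 1.97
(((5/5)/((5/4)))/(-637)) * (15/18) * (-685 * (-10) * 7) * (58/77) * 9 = -2383800/7007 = -340.20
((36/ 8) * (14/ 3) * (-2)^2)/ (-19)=-84/ 19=-4.42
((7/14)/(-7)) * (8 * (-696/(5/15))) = 8352/7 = 1193.14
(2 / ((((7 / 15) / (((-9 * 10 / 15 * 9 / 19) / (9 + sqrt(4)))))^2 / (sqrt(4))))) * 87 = 228322800 / 2140369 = 106.67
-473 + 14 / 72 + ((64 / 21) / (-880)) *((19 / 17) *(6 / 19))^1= -111402733 / 235620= -472.81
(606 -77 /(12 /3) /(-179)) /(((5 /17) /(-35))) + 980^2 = 636003613 /716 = 888273.20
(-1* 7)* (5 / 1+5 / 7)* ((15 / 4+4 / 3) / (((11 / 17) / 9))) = -2828.18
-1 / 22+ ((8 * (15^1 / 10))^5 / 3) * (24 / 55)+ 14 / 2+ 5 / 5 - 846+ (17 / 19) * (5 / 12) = 40305923 / 1140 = 35356.07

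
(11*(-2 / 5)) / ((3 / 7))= -10.27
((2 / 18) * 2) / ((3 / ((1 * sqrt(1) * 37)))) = 74 / 27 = 2.74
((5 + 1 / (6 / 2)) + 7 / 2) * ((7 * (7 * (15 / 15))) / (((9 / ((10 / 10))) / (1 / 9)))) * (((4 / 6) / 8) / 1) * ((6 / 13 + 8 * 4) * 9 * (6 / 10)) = 547967 / 7020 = 78.06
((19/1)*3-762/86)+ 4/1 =2242/43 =52.14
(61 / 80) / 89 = 0.01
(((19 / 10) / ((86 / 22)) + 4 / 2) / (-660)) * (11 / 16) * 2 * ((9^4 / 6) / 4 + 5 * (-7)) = -2038583 / 1651200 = -1.23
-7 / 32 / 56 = -1 / 256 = -0.00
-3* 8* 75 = -1800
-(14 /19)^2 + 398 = 143482 /361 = 397.46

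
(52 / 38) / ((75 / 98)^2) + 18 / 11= 4670494 / 1175625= 3.97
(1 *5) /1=5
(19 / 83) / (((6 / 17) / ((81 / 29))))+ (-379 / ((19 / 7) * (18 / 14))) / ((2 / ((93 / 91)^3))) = -39491251224 / 703327807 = -56.15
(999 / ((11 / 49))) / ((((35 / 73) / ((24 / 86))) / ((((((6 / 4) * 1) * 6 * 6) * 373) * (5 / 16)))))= 15423404157 / 946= 16303809.89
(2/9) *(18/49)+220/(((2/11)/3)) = 177874/49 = 3630.08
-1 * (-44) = 44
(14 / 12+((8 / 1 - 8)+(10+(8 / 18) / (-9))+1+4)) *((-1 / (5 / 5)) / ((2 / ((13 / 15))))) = -33943 / 4860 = -6.98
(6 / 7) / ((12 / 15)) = 15 / 14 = 1.07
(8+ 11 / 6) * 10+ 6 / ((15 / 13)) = 1553 / 15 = 103.53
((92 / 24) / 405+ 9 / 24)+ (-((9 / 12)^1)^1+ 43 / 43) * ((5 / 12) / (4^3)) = 480361 / 1244160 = 0.39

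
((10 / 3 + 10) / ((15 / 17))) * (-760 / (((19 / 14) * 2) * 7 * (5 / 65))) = -70720 / 9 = -7857.78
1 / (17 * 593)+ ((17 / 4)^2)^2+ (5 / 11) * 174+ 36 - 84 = 10144341739 / 28388096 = 357.34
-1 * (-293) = 293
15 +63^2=3984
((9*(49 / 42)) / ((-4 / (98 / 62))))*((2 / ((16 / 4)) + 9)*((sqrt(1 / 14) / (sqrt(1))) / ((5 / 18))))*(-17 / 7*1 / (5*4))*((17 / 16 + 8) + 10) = 87.79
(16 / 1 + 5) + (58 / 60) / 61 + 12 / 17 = 675763 / 31110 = 21.72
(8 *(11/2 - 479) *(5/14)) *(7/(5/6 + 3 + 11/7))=-397740/227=-1752.16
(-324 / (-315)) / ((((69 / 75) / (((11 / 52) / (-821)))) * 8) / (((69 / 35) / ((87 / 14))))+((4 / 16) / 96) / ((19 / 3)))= -963072 / 84307478143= -0.00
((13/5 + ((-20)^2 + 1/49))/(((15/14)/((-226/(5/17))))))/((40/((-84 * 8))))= 3031860512/625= 4850976.82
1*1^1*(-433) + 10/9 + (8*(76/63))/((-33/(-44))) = -79195/189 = -419.02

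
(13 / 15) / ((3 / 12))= 52 / 15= 3.47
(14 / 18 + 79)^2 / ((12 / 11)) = 1417691 / 243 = 5834.12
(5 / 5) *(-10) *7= -70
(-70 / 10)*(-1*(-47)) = -329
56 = 56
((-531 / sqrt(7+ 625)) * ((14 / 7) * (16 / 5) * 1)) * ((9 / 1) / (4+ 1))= -38232 * sqrt(158) / 1975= -243.33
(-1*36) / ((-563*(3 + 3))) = 6 / 563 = 0.01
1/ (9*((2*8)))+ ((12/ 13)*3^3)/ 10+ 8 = 98273/ 9360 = 10.50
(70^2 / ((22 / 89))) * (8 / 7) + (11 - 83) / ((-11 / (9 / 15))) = 22658.47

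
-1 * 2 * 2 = -4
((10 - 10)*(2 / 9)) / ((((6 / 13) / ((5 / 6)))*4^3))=0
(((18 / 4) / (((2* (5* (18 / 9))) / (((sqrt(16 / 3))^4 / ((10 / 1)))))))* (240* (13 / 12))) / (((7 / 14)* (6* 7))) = 832 / 105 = 7.92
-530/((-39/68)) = 36040/39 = 924.10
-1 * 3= -3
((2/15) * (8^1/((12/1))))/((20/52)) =52/225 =0.23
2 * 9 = 18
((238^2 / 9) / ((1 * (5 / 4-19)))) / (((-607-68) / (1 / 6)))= 113288 / 1293975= 0.09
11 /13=0.85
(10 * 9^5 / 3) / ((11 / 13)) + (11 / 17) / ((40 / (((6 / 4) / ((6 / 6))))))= 3479954763 / 14960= 232617.30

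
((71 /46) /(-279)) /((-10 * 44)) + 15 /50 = 1694159 /5646960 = 0.30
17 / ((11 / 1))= 1.55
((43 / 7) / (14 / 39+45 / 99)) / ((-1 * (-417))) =0.02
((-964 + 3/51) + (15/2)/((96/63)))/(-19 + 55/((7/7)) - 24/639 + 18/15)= -158747835/6151552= -25.81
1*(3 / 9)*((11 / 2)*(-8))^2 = 1936 / 3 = 645.33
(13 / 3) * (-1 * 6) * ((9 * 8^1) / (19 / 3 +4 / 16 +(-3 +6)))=-22464 / 115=-195.34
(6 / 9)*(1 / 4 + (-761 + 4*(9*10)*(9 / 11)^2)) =-251563 / 726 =-346.51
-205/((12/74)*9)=-7585/54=-140.46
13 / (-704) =-13 / 704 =-0.02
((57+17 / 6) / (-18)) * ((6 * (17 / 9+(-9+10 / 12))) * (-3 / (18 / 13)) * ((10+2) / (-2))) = 527371 / 324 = 1627.69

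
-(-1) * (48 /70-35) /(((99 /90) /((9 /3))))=-7206 /77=-93.58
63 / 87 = 21 / 29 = 0.72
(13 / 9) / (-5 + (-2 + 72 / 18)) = -13 / 27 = -0.48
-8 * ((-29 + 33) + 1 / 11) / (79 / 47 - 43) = 8460 / 10681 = 0.79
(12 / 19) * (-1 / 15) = -4 / 95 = -0.04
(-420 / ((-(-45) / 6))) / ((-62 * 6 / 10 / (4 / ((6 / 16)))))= 16.06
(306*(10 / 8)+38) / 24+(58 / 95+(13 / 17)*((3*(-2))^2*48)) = 103841383 / 77520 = 1339.54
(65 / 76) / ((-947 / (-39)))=2535 / 71972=0.04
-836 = -836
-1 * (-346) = 346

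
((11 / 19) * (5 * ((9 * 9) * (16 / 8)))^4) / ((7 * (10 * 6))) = 78918988500 / 133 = 593375853.38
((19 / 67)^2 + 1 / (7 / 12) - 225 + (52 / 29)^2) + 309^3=779679007529159 / 26426743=29503409.01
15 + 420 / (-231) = 145 / 11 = 13.18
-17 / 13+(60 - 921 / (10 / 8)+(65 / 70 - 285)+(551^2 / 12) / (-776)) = -4214852903 / 4236960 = -994.78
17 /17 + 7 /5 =12 /5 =2.40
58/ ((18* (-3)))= -29/ 27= -1.07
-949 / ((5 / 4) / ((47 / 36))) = -44603 / 45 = -991.18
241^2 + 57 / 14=813191 / 14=58085.07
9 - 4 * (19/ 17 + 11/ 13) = 253/ 221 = 1.14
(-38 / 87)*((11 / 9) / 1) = -418 / 783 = -0.53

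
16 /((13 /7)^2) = 784 /169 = 4.64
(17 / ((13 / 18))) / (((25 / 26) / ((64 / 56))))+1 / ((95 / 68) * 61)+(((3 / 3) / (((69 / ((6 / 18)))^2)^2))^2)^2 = 64510808858847520091339535573241914116676469 / 2304873060946495669517418710579820624042825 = 27.99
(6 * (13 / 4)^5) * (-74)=-41213523 / 256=-160990.32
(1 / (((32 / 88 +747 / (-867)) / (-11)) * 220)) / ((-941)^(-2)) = 88911.69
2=2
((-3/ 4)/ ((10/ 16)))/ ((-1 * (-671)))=-6/ 3355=-0.00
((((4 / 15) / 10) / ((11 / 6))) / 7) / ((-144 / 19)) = -19 / 69300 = -0.00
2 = 2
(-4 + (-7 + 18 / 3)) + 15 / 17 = -4.12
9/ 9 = 1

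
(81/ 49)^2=6561/ 2401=2.73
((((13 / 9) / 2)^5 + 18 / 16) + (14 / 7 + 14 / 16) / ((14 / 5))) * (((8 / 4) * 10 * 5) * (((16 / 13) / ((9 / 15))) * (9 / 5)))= 1553033450 / 1791153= 867.06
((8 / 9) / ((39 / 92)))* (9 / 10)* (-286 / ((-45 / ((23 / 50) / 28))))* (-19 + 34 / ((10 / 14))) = 3328468 / 590625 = 5.64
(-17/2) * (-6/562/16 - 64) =4891699/8992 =544.01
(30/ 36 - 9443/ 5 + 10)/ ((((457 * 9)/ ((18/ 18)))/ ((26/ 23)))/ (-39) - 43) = 9520277/ 691005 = 13.78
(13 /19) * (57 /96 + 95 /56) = 351 /224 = 1.57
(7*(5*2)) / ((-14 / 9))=-45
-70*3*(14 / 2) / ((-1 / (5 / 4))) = 3675 / 2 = 1837.50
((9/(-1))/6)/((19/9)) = -27/38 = -0.71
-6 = -6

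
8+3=11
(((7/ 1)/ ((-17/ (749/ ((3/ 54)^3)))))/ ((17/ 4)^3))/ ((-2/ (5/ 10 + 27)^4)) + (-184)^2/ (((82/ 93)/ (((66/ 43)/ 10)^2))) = 1060569080913487684176/ 158291087225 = 6700118746.46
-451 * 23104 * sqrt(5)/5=-10419904 * sqrt(5)/5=-4659922.73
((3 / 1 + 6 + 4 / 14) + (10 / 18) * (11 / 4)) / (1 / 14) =2725 / 18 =151.39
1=1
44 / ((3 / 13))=572 / 3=190.67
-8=-8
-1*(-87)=87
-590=-590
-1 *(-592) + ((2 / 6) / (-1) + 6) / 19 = 33761 / 57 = 592.30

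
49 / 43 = 1.14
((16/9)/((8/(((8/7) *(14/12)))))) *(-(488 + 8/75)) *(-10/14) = 292864/2835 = 103.30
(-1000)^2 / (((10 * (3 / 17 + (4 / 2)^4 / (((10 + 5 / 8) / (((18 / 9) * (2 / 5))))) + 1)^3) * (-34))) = -14111328125 / 64777108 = -217.84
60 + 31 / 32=1951 / 32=60.97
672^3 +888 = 303465336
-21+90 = 69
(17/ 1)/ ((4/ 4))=17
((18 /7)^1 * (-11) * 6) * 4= -678.86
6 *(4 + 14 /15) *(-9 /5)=-1332 /25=-53.28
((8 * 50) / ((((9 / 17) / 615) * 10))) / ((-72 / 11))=-191675 / 27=-7099.07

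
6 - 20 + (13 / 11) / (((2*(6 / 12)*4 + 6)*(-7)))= -10793 / 770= -14.02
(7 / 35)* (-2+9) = 7 / 5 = 1.40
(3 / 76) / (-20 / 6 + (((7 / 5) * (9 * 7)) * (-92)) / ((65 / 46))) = -2925 / 425766136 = -0.00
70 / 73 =0.96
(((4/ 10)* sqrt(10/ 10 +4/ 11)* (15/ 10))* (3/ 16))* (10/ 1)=9* sqrt(165)/ 88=1.31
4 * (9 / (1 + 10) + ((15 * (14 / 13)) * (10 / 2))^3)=50935579092 / 24167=2107650.06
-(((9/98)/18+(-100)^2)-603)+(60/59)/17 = -1847326679/196588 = -9396.95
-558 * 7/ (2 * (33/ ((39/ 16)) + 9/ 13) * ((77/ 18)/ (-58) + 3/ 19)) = -503616204/ 308765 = -1631.07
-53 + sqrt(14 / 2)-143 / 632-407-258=-453919 / 632 + sqrt(7)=-715.58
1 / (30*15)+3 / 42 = 116 / 1575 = 0.07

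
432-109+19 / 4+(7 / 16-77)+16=267.19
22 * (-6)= -132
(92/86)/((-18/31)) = -713/387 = -1.84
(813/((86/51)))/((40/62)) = 1285353/1720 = 747.30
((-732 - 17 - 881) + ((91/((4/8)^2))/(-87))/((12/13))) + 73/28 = -11926111/7308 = -1631.93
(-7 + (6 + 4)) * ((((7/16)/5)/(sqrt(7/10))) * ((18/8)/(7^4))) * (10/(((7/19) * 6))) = 0.00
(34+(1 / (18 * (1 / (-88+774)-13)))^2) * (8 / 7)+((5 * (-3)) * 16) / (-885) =104079246715768 / 2659944675717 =39.13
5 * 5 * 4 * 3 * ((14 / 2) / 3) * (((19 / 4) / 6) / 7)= 475 / 6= 79.17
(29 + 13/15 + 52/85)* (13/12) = 25259/765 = 33.02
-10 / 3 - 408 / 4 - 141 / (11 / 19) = -11513 / 33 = -348.88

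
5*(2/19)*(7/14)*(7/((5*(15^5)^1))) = 7/14428125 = 0.00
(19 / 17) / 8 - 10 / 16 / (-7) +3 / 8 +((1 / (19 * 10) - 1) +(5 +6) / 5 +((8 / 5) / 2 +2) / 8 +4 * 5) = 2004083 / 90440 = 22.16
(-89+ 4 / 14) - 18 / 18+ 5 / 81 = -89.65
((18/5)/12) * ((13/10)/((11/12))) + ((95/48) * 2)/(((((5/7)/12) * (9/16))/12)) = 1170751/825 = 1419.09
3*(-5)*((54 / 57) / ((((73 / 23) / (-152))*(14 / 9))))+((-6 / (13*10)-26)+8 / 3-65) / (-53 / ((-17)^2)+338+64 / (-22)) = 46385484409454 / 106089141795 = 437.23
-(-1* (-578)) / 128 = -289 / 64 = -4.52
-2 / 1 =-2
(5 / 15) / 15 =1 / 45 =0.02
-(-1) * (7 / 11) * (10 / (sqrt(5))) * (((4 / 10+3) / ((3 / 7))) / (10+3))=1666 * sqrt(5) / 2145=1.74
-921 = -921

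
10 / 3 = 3.33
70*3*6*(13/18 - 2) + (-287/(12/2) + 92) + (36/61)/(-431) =-247004161/157746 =-1565.83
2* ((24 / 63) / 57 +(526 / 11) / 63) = 20164 / 13167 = 1.53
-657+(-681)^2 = 463104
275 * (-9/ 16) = -2475/ 16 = -154.69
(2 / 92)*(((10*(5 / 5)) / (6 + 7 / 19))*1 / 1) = 95 / 2783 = 0.03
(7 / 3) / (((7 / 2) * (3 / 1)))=2 / 9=0.22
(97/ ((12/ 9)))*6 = 873/ 2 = 436.50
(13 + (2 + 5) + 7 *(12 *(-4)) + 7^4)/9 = 695/3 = 231.67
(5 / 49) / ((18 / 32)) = 80 / 441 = 0.18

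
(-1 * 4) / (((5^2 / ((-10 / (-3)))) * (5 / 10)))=-16 / 15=-1.07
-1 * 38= -38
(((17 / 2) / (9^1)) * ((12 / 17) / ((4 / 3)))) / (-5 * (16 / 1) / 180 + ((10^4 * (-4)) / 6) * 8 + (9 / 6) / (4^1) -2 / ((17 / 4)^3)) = -176868 / 18865953781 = -0.00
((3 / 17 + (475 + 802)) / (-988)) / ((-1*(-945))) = -5428 / 3968055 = -0.00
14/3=4.67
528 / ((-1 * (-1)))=528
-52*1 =-52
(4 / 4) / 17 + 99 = 1684 / 17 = 99.06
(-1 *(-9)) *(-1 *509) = -4581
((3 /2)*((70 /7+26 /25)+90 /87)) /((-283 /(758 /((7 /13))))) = -90.09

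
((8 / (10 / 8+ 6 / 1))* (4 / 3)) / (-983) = -128 / 85521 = -0.00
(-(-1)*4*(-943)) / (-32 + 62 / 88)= 165968 / 1377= 120.53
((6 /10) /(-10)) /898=-3 /44900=-0.00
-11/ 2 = -5.50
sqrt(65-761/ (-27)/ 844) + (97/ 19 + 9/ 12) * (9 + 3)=sqrt(938093973)/ 3798 + 1335/ 19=78.33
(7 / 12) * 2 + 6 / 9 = 1.83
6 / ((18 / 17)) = 5.67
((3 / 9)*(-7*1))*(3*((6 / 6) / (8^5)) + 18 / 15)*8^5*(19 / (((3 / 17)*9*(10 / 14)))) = -345772469 / 225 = -1536766.53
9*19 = 171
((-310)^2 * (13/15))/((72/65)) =4060225/54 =75189.35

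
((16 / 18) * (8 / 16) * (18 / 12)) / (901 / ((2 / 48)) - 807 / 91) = 182 / 5900931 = 0.00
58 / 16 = 29 / 8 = 3.62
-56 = -56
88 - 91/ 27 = 2285/ 27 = 84.63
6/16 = 3/8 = 0.38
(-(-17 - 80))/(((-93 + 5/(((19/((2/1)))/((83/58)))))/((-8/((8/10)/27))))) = 74385/262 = 283.91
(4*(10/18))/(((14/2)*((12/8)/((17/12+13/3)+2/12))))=1.25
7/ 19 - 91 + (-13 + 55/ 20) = -7667/ 76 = -100.88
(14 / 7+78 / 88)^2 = 16129 / 1936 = 8.33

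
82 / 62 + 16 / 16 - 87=-2625 / 31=-84.68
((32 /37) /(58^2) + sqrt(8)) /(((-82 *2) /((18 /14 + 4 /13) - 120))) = 21550 /116097527 + 10775 *sqrt(2) /7462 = 2.04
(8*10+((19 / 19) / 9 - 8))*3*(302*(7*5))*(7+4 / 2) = 20579790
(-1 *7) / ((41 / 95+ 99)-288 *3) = 665 / 72634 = 0.01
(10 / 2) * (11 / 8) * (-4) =-55 / 2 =-27.50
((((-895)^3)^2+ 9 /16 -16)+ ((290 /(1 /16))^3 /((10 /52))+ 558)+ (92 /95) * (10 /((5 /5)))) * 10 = 781235983905481565415 /152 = 5139710420430799772.47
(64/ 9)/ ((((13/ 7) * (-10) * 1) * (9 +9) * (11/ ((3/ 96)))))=-7/ 115830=-0.00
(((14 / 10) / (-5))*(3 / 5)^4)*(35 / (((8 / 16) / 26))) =-206388 / 3125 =-66.04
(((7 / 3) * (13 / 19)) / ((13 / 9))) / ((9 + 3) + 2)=3 / 38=0.08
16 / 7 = 2.29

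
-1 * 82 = -82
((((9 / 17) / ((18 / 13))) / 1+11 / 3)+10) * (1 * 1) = 1433 / 102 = 14.05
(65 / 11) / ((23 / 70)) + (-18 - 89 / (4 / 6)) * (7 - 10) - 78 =199609 / 506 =394.48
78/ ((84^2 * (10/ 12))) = 13/ 980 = 0.01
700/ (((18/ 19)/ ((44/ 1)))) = 292600/ 9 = 32511.11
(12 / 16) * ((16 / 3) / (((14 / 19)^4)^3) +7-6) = 2223945027636529 / 14173478093824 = 156.91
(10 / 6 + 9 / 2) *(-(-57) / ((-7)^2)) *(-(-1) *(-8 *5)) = -14060 / 49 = -286.94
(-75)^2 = 5625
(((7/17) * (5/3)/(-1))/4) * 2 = -35/102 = -0.34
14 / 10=7 / 5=1.40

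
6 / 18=1 / 3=0.33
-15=-15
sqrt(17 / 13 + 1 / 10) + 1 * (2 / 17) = 2 / 17 + sqrt(23790) / 130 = 1.30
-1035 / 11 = -94.09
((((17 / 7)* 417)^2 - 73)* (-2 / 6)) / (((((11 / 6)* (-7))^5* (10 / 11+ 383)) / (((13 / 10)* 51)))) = 43177507581312 / 254593966025245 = 0.17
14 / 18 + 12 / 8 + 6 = 149 / 18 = 8.28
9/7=1.29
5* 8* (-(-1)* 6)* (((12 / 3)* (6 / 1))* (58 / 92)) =83520 / 23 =3631.30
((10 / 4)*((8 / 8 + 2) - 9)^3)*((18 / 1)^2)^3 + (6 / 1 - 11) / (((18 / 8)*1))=-165299408660 / 9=-18366600962.22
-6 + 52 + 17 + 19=82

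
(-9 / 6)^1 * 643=-1929 / 2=-964.50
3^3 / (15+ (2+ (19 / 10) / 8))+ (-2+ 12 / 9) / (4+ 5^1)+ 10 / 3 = 179672 / 37233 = 4.83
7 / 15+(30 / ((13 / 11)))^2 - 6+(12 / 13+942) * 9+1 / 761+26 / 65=17604426332 / 1929135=9125.55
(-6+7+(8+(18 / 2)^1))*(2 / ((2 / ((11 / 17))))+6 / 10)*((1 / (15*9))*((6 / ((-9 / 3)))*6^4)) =-183168 / 425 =-430.98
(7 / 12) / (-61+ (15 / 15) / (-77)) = -539 / 56376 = -0.01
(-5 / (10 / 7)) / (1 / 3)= -21 / 2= -10.50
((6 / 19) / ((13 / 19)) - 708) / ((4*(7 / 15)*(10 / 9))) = -17739 / 52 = -341.13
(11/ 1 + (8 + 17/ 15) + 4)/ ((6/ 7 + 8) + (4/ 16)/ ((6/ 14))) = 2.56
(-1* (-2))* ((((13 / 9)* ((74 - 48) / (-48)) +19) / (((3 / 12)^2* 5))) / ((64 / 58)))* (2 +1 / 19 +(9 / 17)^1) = 3172397 / 11628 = 272.82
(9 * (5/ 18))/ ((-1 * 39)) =-5/ 78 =-0.06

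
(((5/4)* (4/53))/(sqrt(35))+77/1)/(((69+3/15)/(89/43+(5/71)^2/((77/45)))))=86485870* sqrt(35)/1071262471433+86485870/37499999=2.31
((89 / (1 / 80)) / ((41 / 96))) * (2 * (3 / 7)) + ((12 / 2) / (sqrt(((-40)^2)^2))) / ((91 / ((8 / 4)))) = 21325824123 / 1492400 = 14289.62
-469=-469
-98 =-98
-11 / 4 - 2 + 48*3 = 557 / 4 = 139.25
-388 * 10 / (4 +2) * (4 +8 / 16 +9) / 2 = -4365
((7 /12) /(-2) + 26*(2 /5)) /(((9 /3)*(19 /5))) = 1213 /1368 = 0.89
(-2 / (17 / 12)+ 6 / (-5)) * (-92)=20424 / 85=240.28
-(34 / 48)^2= -289 / 576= -0.50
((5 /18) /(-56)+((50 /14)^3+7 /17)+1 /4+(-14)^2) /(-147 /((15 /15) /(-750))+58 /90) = 1016878195 /462867485584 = 0.00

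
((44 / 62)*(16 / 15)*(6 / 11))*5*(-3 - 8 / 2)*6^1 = -2688 / 31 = -86.71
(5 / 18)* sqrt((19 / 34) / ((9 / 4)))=5* sqrt(646) / 918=0.14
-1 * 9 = -9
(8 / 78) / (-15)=-4 / 585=-0.01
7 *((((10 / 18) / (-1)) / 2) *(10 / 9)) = -175 / 81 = -2.16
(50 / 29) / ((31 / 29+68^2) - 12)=50 / 133779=0.00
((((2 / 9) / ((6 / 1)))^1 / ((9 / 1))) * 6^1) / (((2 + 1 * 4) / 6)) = 2 / 81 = 0.02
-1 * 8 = -8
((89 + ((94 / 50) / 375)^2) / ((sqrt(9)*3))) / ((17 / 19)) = 8742534638 / 791015625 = 11.05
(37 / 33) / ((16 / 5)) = 185 / 528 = 0.35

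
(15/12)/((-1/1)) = -5/4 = -1.25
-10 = -10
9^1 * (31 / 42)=93 / 14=6.64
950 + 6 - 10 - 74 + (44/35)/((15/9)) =152732/175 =872.75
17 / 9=1.89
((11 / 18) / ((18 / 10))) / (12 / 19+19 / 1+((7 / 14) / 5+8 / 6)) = 5225 / 324189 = 0.02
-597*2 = -1194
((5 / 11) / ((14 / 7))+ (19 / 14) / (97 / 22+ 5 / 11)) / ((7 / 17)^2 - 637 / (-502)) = 605192877 / 1719405149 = 0.35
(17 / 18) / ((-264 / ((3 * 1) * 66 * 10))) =-85 / 12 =-7.08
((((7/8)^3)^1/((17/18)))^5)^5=0.00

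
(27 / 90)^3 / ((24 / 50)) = 9 / 160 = 0.06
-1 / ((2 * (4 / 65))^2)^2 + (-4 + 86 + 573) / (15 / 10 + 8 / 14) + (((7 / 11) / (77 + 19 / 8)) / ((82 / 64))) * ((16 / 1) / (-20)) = -687479220118337 / 170089779200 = -4041.86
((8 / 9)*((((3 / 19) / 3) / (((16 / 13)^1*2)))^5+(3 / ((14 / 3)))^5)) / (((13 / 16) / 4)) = 153313529878003627 / 319097937558306816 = 0.48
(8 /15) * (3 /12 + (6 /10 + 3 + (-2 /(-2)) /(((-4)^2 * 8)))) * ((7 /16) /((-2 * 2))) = -5761 /25600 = -0.23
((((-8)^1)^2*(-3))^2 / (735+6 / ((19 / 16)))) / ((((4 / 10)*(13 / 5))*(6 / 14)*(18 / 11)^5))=34271652800 / 3597914619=9.53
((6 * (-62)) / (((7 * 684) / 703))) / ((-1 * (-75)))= -1147 / 1575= -0.73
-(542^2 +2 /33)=-9694214 /33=-293764.06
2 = 2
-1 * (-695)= 695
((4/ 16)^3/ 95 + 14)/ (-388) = -85121/ 2359040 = -0.04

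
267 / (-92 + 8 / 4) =-89 / 30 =-2.97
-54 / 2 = -27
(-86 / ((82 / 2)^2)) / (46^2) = -43 / 1778498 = -0.00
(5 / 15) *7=7 / 3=2.33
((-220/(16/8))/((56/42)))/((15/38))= -209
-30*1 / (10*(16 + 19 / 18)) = -0.18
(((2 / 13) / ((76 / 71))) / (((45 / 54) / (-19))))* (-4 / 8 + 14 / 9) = -1349 / 390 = -3.46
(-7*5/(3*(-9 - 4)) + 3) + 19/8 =1957/312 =6.27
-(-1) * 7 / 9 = 7 / 9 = 0.78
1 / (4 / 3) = 3 / 4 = 0.75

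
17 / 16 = 1.06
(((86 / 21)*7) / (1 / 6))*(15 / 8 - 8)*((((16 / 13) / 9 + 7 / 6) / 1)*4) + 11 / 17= -10923508 / 1989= -5491.96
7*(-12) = -84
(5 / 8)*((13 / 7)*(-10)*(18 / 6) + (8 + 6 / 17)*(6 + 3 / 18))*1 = -7505 / 2856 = -2.63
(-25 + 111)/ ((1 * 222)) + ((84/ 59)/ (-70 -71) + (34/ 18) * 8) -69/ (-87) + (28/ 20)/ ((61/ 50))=28470529298/ 1633510521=17.43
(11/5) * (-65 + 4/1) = -671/5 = -134.20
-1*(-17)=17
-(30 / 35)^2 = -36 / 49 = -0.73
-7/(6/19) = -133/6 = -22.17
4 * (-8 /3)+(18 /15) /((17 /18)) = -2396 /255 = -9.40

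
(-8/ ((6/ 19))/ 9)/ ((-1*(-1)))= -76/ 27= -2.81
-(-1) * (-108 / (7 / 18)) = -1944 / 7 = -277.71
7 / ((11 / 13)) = 91 / 11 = 8.27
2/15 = 0.13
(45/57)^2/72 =25/2888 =0.01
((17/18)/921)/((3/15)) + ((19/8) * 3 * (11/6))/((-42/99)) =-30.79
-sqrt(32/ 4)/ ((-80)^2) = -sqrt(2)/ 3200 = -0.00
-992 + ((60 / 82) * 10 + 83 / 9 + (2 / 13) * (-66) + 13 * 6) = -4353827 / 4797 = -907.61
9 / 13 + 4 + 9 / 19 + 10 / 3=6298 / 741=8.50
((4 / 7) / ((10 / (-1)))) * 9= -18 / 35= -0.51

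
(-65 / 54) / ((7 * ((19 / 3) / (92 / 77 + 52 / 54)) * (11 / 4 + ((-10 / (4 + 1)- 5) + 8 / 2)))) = 583180 / 2488563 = 0.23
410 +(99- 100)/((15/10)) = 1228/3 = 409.33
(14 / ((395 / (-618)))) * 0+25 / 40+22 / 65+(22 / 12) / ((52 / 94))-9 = -4.72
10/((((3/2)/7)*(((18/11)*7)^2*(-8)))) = -605/13608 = -0.04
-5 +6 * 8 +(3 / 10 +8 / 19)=8307 / 190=43.72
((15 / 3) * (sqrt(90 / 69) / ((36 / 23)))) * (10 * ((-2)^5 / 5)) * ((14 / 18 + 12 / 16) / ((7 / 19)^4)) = -143353100 * sqrt(690) / 194481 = -19362.19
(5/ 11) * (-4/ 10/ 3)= -2/ 33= -0.06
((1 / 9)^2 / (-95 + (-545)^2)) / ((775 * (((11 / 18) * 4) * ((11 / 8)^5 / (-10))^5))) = -7555786372591432341913600 / 9873431004579079421506773458192067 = -0.00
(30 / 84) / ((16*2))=5 / 448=0.01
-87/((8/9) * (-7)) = 783/56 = 13.98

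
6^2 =36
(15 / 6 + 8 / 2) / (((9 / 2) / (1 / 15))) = 13 / 135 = 0.10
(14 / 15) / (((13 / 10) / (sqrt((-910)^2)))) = 1960 / 3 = 653.33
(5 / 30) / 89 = 1 / 534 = 0.00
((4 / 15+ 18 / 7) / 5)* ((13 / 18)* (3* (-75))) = -1937 / 21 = -92.24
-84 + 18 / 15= -414 / 5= -82.80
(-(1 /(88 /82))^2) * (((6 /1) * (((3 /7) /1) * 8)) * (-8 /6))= 20172 /847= 23.82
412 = 412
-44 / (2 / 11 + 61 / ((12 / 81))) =-1936 / 18125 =-0.11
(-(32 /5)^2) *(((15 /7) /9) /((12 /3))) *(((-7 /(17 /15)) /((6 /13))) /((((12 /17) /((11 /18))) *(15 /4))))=9152 /1215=7.53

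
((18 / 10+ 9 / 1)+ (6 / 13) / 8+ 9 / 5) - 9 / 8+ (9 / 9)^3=6517 / 520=12.53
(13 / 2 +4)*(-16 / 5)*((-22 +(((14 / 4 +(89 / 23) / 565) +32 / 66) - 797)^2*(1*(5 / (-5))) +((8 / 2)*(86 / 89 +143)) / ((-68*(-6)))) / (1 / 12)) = 39195578689931319031208 / 154577710434125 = 253565527.53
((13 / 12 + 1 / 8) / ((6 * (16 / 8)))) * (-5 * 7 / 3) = -1015 / 864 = -1.17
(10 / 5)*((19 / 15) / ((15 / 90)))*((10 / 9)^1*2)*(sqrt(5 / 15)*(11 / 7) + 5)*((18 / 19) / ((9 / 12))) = 1408*sqrt(3) / 63 + 640 / 3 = 252.04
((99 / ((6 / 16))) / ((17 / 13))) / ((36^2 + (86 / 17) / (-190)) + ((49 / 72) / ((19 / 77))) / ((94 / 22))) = 1103319360 / 7086229603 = 0.16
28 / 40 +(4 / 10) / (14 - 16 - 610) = 107 / 153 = 0.70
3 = 3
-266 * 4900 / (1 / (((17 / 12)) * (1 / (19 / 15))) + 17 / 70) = -1551046000 / 1353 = -1146375.46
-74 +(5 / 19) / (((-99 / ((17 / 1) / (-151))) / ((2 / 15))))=-63054848 / 852093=-74.00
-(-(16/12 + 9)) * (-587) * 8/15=-145576/45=-3235.02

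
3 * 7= 21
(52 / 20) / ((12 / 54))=117 / 10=11.70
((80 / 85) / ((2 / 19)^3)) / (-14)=-6859 / 119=-57.64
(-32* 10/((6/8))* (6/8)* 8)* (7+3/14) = -129280/7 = -18468.57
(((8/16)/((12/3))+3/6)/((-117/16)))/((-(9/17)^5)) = 14198570/6908733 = 2.06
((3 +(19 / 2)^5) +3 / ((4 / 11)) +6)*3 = 7429953 / 32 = 232186.03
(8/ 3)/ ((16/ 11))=11/ 6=1.83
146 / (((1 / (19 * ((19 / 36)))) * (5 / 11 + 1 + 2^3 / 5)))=1449415 / 3024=479.30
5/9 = 0.56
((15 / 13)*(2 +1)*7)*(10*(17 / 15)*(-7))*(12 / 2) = -149940 / 13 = -11533.85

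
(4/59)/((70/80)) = 32/413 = 0.08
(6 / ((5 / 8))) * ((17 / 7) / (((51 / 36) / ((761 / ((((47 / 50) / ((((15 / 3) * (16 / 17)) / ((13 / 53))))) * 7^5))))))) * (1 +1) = 37170892800 / 1222020163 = 30.42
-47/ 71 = -0.66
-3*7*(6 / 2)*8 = -504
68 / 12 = 17 / 3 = 5.67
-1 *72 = -72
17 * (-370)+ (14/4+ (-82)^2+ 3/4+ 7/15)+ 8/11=290033/660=439.44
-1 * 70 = -70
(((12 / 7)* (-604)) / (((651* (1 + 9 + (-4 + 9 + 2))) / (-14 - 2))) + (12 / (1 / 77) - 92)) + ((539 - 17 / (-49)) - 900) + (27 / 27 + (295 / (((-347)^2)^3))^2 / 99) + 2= 3707320158003020376993560692172572296878 / 7791042749447435613556588075222948557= 475.84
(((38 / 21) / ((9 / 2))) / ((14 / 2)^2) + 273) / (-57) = -2528329 / 527877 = -4.79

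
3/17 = 0.18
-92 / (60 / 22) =-506 / 15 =-33.73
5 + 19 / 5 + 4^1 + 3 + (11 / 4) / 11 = 321 / 20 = 16.05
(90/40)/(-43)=-9/172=-0.05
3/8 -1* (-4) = 35/8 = 4.38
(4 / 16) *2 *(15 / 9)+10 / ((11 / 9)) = 595 / 66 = 9.02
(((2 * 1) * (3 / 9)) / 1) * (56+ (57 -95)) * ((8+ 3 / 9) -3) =64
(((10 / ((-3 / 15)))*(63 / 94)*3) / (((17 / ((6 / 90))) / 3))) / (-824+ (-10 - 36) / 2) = 135 / 96679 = 0.00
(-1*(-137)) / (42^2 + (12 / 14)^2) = 6713 / 86472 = 0.08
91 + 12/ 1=103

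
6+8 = 14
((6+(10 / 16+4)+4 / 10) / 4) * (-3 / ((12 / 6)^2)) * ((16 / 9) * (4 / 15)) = -49 / 50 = -0.98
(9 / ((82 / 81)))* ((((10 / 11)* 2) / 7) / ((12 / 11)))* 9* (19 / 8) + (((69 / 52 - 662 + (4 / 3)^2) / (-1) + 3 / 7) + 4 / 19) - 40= 6786078631 / 10208016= 664.78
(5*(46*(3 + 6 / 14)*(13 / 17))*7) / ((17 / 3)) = 215280 / 289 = 744.91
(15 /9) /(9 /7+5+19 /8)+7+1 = 2384 /291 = 8.19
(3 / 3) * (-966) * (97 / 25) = -93702 / 25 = -3748.08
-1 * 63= -63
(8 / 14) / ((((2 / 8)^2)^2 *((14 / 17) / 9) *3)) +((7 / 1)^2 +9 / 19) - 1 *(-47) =585945 / 931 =629.37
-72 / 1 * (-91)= 6552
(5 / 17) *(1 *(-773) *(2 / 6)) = -3865 / 51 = -75.78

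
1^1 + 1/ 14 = 15/ 14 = 1.07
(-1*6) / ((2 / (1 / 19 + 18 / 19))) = -3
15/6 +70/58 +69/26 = 2398/377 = 6.36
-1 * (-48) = 48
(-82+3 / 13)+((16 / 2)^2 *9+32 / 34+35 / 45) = 986444 / 1989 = 495.95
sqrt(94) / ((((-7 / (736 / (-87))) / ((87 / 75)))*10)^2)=135424*sqrt(94) / 6890625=0.19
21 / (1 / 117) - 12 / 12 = 2456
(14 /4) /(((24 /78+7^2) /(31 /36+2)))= 9373 /46152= 0.20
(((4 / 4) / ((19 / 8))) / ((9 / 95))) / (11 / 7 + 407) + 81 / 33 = 3173 / 1287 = 2.47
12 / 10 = 6 / 5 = 1.20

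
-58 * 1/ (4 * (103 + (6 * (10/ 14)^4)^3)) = -401397328829/ 2956773913406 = -0.14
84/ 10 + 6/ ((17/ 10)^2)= 15138/ 1445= 10.48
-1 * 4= -4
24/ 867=8/ 289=0.03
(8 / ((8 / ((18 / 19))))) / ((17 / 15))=270 / 323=0.84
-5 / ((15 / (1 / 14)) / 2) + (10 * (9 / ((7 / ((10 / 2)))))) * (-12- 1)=-835.76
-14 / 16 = -7 / 8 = -0.88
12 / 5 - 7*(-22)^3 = 74538.40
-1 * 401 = -401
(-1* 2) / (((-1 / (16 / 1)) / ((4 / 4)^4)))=32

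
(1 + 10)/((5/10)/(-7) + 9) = 154/125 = 1.23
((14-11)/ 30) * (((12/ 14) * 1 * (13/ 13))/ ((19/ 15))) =9/ 133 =0.07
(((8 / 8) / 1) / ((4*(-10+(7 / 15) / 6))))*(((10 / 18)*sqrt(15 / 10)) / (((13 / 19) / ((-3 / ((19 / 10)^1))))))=375*sqrt(6) / 23218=0.04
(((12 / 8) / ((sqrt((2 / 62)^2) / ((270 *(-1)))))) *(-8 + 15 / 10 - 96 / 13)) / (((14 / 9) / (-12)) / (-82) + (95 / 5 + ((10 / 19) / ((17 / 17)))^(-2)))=125432924625 / 16270163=7709.38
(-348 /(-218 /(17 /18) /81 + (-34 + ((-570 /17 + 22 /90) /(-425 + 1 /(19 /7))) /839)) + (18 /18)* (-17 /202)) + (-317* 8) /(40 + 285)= 19499490165534849 /12527273395248950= 1.56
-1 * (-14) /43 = 14 /43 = 0.33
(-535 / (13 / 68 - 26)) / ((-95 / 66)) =-160072 / 11115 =-14.40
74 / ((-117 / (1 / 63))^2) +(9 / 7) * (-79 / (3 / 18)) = -33111254284 / 54331641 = -609.43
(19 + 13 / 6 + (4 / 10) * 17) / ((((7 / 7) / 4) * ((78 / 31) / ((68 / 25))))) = 1768612 / 14625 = 120.93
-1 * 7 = -7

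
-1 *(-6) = 6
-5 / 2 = -2.50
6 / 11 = 0.55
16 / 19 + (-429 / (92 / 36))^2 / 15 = 94455353 / 50255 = 1879.52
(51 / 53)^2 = 2601 / 2809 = 0.93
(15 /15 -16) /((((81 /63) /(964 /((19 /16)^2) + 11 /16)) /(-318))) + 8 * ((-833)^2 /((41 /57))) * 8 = 7611023352261 /118408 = 64277948.72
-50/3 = -16.67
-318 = -318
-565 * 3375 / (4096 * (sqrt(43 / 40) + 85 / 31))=-8374359375 / 42270208 + 610835625 * sqrt(430) / 169080832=-123.20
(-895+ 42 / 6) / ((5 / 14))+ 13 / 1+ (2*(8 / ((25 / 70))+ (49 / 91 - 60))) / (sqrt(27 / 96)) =-12367 / 5 - 6424*sqrt(2) / 65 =-2613.17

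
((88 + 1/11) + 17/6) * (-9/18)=-6001/132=-45.46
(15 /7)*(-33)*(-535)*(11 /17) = 2913075 /119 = 24479.62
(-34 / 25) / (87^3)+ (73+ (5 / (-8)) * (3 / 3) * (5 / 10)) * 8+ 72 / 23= 442728027911 / 757278450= 584.63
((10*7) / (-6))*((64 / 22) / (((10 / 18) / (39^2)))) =-1022112 / 11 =-92919.27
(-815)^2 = 664225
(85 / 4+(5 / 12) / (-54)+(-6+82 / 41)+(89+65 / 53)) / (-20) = -738181 / 137376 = -5.37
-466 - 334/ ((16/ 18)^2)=-28439/ 32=-888.72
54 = 54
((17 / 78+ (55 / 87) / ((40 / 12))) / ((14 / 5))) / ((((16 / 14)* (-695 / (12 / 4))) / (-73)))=0.04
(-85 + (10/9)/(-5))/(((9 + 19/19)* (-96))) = 767/8640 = 0.09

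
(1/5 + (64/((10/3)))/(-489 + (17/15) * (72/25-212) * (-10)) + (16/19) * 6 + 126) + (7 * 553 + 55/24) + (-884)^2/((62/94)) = 11853835066763827/9971322360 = 1188792.68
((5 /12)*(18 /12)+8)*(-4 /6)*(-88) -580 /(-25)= 2646 /5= 529.20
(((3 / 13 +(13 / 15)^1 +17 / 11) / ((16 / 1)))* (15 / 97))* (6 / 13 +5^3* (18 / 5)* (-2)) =-33146643 / 1442584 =-22.98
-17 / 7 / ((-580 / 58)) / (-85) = -1 / 350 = -0.00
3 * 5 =15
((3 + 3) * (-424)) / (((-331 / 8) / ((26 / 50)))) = 31.97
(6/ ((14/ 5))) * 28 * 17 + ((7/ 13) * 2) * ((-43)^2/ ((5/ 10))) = 65032/ 13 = 5002.46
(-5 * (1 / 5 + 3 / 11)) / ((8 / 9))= -117 / 44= -2.66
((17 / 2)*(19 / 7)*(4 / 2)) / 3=323 / 21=15.38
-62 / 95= -0.65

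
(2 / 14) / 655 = 1 / 4585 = 0.00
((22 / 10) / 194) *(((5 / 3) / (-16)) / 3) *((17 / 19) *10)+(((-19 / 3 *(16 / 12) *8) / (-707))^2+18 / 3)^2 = 1745315209426931534977 / 48338482325358981168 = 36.11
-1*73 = -73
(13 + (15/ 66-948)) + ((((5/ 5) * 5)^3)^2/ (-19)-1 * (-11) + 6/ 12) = -364839/ 209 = -1745.64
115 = 115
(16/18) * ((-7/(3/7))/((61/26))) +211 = 337325/1647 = 204.81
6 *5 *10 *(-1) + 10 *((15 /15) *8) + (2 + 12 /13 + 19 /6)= -16685 /78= -213.91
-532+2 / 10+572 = 201 / 5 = 40.20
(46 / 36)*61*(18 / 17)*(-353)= -495259 / 17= -29132.88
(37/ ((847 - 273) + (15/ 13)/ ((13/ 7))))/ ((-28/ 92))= -143819/ 679777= -0.21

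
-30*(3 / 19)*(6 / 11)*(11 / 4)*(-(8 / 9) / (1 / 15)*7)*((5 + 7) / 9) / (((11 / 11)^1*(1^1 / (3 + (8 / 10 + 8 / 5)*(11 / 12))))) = 87360 / 19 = 4597.89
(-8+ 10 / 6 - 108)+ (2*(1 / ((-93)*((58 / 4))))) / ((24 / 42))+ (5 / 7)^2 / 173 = -871311401 / 7620823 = -114.33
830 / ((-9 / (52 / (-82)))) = 21580 / 369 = 58.48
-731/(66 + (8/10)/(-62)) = -113305/10228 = -11.08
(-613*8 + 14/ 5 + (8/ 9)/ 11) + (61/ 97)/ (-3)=-235337303/ 48015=-4901.33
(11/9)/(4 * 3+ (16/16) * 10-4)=11/162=0.07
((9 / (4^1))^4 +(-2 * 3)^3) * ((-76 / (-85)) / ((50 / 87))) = -296.17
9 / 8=1.12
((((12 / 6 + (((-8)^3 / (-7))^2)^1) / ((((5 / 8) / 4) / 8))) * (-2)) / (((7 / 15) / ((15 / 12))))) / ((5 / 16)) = -1611214848 / 343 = -4697419.38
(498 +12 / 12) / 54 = 499 / 54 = 9.24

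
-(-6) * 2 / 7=12 / 7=1.71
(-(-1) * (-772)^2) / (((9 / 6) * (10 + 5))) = 1191968 / 45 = 26488.18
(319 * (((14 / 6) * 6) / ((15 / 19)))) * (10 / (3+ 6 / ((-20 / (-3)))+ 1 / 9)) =267960 / 19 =14103.16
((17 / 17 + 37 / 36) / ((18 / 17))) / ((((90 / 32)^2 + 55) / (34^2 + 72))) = 48766336 / 1304505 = 37.38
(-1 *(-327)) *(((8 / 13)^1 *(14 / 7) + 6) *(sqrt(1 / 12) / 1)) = 5123 *sqrt(3) / 13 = 682.56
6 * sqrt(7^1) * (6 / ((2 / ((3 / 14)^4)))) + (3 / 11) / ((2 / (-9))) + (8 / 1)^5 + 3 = 32769.87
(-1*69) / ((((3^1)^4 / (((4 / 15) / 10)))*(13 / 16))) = -736 / 26325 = -0.03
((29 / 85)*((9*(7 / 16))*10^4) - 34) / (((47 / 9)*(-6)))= -683391 / 1598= -427.65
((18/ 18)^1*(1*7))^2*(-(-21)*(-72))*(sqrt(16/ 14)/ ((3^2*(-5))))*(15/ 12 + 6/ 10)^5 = 10193561679*sqrt(14)/ 1000000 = 38140.82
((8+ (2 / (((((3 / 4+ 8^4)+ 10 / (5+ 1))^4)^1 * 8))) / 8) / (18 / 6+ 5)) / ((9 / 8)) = 46803615954148153616 / 52654067948416672089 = 0.89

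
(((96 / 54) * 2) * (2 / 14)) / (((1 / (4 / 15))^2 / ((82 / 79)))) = 41984 / 1119825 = 0.04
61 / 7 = 8.71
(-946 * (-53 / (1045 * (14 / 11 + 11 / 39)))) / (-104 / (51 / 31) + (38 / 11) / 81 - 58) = -14809085577 / 58150313960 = -0.25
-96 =-96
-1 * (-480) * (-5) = -2400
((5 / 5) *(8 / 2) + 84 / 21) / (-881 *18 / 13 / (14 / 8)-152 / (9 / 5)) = -819 / 80006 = -0.01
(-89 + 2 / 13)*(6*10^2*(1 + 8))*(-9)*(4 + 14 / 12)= 290020500 / 13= 22309269.23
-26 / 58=-13 / 29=-0.45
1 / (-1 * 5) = -1 / 5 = -0.20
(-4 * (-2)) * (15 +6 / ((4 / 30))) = 480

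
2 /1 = 2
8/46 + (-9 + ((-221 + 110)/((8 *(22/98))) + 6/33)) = -70.45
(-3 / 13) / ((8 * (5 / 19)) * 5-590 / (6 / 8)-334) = 171 / 822614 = 0.00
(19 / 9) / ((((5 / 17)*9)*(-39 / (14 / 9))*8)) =-2261 / 568620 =-0.00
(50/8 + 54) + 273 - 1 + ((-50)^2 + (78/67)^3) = 3409242235/1203052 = 2833.83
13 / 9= 1.44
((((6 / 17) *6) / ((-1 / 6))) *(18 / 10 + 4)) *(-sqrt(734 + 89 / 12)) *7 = 7308 *sqrt(26691) / 85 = 14046.30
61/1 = 61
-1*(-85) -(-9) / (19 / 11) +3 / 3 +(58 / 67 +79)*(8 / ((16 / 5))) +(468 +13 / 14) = 6770607 / 8911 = 759.80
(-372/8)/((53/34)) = -1581/53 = -29.83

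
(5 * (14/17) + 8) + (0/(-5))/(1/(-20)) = 206/17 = 12.12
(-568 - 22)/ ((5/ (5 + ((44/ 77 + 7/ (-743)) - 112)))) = 65322912/ 5201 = 12559.68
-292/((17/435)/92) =-11685840/17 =-687402.35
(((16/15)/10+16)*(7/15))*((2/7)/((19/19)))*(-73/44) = -44092/12375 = -3.56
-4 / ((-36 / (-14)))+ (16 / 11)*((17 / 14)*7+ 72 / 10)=10534 / 495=21.28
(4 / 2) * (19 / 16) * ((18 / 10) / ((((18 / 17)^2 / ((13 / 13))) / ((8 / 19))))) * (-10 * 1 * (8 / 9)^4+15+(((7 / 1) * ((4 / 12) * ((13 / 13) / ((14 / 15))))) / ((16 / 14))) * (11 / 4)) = 358539469 / 15116544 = 23.72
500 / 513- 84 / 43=-21592 / 22059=-0.98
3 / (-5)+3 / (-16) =-63 / 80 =-0.79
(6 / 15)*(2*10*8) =64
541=541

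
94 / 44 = 47 / 22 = 2.14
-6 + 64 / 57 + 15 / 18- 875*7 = -698711 / 114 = -6129.04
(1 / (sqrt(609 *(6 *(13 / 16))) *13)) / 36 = sqrt(5278) / 1852578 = 0.00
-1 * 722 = -722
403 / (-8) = -403 / 8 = -50.38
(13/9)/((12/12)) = 13/9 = 1.44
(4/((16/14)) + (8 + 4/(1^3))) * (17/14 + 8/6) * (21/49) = 3317/196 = 16.92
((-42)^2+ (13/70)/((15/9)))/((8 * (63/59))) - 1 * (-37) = 243.51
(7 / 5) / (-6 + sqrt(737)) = 42 / 3505 + 7 * sqrt(737) / 3505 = 0.07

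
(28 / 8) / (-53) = -7 / 106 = -0.07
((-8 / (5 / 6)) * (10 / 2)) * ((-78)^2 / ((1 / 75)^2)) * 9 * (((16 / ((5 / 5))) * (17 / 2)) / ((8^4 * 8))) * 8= -3927031875 / 8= -490878984.38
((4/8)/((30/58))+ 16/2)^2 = 72361/900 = 80.40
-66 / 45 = -22 / 15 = -1.47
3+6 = 9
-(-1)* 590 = 590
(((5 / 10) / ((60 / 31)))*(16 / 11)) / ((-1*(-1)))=62 / 165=0.38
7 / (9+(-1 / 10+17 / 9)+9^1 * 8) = 630 / 7451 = 0.08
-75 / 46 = -1.63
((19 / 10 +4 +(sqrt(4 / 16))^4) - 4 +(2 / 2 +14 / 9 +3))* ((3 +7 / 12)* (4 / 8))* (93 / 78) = 7215529 / 449280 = 16.06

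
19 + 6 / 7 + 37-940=-6182 / 7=-883.14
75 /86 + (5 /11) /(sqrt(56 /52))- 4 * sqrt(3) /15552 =-sqrt(3) /3888 + 5 * sqrt(182) /154 + 75 /86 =1.31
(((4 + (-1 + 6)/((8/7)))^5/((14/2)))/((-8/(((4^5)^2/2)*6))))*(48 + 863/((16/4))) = -4273145963655/7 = -610449423379.29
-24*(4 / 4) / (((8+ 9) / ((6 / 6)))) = -24 / 17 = -1.41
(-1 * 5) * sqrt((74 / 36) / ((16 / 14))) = -5 * sqrt(259) / 12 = -6.71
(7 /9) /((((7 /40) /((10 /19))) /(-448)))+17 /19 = -179047 /171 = -1047.06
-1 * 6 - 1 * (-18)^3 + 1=5827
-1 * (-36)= 36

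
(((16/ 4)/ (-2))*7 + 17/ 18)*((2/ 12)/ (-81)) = 235/ 8748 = 0.03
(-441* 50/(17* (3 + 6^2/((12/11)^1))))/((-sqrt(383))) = 1225* sqrt(383)/13022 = 1.84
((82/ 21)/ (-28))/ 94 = -41/ 27636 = -0.00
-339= -339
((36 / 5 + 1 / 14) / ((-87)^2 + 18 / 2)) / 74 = 0.00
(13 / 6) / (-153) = -13 / 918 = -0.01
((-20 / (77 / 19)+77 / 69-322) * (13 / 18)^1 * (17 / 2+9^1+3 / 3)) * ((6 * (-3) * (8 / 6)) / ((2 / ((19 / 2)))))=15820312703 / 31878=496276.83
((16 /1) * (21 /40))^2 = 1764 /25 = 70.56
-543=-543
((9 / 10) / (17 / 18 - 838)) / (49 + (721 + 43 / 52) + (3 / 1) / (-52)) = -27 / 19355300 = -0.00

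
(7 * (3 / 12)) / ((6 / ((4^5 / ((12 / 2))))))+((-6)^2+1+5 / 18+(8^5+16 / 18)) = 591407 / 18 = 32855.94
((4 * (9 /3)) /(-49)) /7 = -12 /343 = -0.03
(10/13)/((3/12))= 3.08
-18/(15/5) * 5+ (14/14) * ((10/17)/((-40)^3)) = -3264001/108800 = -30.00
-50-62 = -112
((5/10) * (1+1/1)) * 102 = 102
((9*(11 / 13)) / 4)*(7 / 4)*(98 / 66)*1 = 1029 / 208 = 4.95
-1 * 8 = -8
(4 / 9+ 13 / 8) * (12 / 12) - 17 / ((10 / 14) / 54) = -461927 / 360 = -1283.13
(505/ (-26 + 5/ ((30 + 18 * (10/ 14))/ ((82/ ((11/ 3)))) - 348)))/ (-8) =25079815/ 10335644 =2.43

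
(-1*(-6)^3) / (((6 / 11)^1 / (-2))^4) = 117128 / 3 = 39042.67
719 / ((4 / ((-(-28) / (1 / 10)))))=50330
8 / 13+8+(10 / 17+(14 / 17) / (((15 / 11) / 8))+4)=18.03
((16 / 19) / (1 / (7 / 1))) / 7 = 16 / 19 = 0.84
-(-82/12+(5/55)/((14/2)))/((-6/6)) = -3151/462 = -6.82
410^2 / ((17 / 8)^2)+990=11044510 / 289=38216.30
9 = 9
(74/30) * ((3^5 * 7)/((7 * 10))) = 2997/50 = 59.94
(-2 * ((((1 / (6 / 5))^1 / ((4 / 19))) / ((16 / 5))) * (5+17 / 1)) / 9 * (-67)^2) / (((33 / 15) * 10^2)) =-426455 / 3456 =-123.40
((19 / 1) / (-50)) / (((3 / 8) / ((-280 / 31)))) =4256 / 465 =9.15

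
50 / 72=25 / 36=0.69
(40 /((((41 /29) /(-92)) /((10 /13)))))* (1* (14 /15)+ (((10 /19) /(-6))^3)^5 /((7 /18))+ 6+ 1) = -1434431733980802614925255351711680 /90303706181388172198791488787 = -15884.53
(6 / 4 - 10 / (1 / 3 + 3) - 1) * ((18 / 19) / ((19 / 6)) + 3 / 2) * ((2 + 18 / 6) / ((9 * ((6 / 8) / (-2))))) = 21650 / 3249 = 6.66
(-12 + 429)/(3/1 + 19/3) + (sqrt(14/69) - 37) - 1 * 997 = -27701/28 + sqrt(966)/69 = -988.87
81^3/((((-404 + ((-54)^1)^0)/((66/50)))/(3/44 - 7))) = 97253703/8060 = 12066.22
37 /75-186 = -13913 /75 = -185.51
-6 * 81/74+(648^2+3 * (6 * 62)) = 15577497/37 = 421013.43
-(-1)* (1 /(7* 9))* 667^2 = 444889 /63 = 7061.73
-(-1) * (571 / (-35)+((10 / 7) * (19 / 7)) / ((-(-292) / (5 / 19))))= -583437 / 35770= -16.31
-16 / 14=-8 / 7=-1.14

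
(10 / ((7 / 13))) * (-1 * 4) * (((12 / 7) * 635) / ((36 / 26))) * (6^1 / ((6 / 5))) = -42926000 / 147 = -292013.61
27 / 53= 0.51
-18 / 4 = -9 / 2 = -4.50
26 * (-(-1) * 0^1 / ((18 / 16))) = 0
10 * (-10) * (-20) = 2000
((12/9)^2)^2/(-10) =-128/405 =-0.32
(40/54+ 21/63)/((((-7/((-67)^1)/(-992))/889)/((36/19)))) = -979147648/57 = -17178028.91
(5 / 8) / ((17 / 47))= 235 / 136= 1.73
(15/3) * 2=10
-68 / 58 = -34 / 29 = -1.17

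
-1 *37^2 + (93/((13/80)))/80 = -17704/13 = -1361.85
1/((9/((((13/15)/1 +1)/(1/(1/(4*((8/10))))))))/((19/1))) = 133/108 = 1.23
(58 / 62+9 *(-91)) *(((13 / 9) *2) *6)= -1318720 / 93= -14179.78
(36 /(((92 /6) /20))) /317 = 0.15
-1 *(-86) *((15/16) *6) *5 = 9675/4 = 2418.75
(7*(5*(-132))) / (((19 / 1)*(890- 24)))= -2310 / 8227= -0.28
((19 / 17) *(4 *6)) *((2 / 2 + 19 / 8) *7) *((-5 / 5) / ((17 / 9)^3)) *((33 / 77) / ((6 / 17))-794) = 12452312169 / 167042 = 74546.00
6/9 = 2/3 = 0.67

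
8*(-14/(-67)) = 112/67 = 1.67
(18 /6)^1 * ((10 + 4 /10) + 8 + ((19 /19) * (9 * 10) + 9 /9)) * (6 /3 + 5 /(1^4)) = 11487 /5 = 2297.40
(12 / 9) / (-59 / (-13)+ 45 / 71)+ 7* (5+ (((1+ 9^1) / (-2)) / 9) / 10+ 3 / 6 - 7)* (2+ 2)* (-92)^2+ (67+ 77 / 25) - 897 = -198438946009 / 537075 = -369480.88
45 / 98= 0.46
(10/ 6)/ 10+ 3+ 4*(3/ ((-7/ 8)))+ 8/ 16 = -10.05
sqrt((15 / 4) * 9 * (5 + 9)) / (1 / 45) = 135 * sqrt(210) / 2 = 978.17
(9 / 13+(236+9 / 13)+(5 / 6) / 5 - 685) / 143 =-34901 / 11154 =-3.13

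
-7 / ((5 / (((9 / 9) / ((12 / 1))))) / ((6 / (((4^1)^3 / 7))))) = -49 / 640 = -0.08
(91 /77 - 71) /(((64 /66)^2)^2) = -323433 /4096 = -78.96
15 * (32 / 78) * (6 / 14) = 240 / 91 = 2.64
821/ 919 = 0.89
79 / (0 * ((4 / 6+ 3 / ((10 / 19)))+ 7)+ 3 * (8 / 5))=395 / 24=16.46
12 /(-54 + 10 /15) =-9 /40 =-0.22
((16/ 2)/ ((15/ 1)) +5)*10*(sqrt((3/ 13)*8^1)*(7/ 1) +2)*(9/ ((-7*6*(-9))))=166/ 63 +166*sqrt(78)/ 117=15.17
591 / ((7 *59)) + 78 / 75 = 25513 / 10325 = 2.47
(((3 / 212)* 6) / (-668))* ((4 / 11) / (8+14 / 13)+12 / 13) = -36567 / 298703548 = -0.00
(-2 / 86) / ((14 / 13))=-13 / 602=-0.02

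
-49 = -49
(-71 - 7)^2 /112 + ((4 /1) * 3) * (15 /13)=24813 /364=68.17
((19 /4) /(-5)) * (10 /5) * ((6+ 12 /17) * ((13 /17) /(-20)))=14079 /28900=0.49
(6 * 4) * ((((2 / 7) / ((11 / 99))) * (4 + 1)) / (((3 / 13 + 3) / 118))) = 552240 / 49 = 11270.20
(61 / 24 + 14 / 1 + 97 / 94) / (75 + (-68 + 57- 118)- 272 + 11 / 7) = -138761 / 2561688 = -0.05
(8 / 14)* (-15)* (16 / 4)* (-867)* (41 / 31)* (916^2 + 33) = 7158503203920 / 217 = 32988494027.28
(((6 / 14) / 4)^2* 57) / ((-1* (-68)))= 0.01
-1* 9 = -9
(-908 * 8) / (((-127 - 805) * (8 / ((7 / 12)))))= 1589 / 2796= 0.57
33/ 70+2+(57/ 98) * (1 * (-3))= 178/ 245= 0.73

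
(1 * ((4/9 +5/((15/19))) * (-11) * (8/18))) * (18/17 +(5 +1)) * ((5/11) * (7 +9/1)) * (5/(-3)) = 3904000/1377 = 2835.15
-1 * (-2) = 2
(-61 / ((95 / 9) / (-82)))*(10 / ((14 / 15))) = 675270 / 133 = 5077.22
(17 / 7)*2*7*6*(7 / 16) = 357 / 4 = 89.25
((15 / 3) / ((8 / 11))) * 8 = 55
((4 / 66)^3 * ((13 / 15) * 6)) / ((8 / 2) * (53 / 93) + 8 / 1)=1612 / 14314905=0.00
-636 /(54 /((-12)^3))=20352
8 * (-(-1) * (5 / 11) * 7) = 280 / 11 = 25.45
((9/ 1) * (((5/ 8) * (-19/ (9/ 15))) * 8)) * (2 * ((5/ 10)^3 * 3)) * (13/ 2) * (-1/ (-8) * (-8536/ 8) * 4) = 59298525/ 16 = 3706157.81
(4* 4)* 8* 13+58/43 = 71610/43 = 1665.35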